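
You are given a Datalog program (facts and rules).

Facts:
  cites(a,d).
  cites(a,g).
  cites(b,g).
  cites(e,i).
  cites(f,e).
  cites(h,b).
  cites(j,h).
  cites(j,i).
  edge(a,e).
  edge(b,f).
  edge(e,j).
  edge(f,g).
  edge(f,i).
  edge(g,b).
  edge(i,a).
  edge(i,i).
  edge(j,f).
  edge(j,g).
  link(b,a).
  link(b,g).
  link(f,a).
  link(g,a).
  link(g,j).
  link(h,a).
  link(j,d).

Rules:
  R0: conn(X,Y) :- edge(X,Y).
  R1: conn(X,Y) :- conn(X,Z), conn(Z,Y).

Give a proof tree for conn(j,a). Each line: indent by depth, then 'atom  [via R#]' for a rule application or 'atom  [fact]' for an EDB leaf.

conn(j,a)  [via R1]
  conn(j,f)  [via R0]
    edge(j,f)  [fact]
  conn(f,a)  [via R1]
    conn(f,i)  [via R0]
      edge(f,i)  [fact]
    conn(i,a)  [via R0]
      edge(i,a)  [fact]

round 1: derive conn(a,e) via R0 from edge(a,e)
round 1: derive conn(b,f) via R0 from edge(b,f)
round 1: derive conn(e,j) via R0 from edge(e,j)
round 1: derive conn(f,g) via R0 from edge(f,g)
round 1: derive conn(f,i) via R0 from edge(f,i)
round 1: derive conn(g,b) via R0 from edge(g,b)
round 1: derive conn(i,a) via R0 from edge(i,a)
round 1: derive conn(i,i) via R0 from edge(i,i)
round 1: derive conn(j,f) via R0 from edge(j,f)
round 1: derive conn(j,g) via R0 from edge(j,g)
round 2: derive conn(a,j) via R1 from conn(a,e), conn(e,j)
round 2: derive conn(b,g) via R1 from conn(b,f), conn(f,g)
round 2: derive conn(b,i) via R1 from conn(b,f), conn(f,i)
round 2: derive conn(e,f) via R1 from conn(e,j), conn(j,f)
round 2: derive conn(e,g) via R1 from conn(e,j), conn(j,g)
round 2: derive conn(f,a) via R1 from conn(f,i), conn(i,a)
round 2: derive conn(f,b) via R1 from conn(f,g), conn(g,b)
round 2: derive conn(g,f) via R1 from conn(g,b), conn(b,f)
round 2: derive conn(i,e) via R1 from conn(i,a), conn(a,e)
round 2: derive conn(j,b) via R1 from conn(j,g), conn(g,b)
round 2: derive conn(j,i) via R1 from conn(j,f), conn(f,i)
round 3: derive conn(a,b) via R1 from conn(a,j), conn(j,b)
round 3: derive conn(a,f) via R1 from conn(a,e), conn(e,f)
round 3: derive conn(a,g) via R1 from conn(a,e), conn(e,g)
round 3: derive conn(a,i) via R1 from conn(a,j), conn(j,i)
round 3: derive conn(b,a) via R1 from conn(b,f), conn(f,a)
round 3: derive conn(b,b) via R1 from conn(b,f), conn(f,b)
round 3: derive conn(b,e) via R1 from conn(b,i), conn(i,e)
round 3: derive conn(e,a) via R1 from conn(e,f), conn(f,a)
round 3: derive conn(e,b) via R1 from conn(e,f), conn(f,b)
round 3: derive conn(e,i) via R1 from conn(e,f), conn(f,i)
round 3: derive conn(f,e) via R1 from conn(f,a), conn(a,e)
round 3: derive conn(f,f) via R1 from conn(f,b), conn(b,f)
round 3: derive conn(f,j) via R1 from conn(f,a), conn(a,j)
round 3: derive conn(g,a) via R1 from conn(g,f), conn(f,a)
round 3: derive conn(g,g) via R1 from conn(g,b), conn(b,g)
round 3: derive conn(g,i) via R1 from conn(g,b), conn(b,i)
round 3: derive conn(i,f) via R1 from conn(i,e), conn(e,f)
round 3: derive conn(i,g) via R1 from conn(i,e), conn(e,g)
round 3: derive conn(i,j) via R1 from conn(i,a), conn(a,j)
round 3: derive conn(j,a) via R1 from conn(j,f), conn(f,a)
round 3: derive conn(j,e) via R1 from conn(j,i), conn(i,e)
round 4: derive conn(a,a) via R1 from conn(a,b), conn(b,a)
round 4: derive conn(b,j) via R1 from conn(b,a), conn(a,j)
round 4: derive conn(e,e) via R1 from conn(e,a), conn(a,e)
round 4: derive conn(g,e) via R1 from conn(g,a), conn(a,e)
round 4: derive conn(g,j) via R1 from conn(g,a), conn(a,j)
round 4: derive conn(i,b) via R1 from conn(i,a), conn(a,b)
round 4: derive conn(j,j) via R1 from conn(j,a), conn(a,j)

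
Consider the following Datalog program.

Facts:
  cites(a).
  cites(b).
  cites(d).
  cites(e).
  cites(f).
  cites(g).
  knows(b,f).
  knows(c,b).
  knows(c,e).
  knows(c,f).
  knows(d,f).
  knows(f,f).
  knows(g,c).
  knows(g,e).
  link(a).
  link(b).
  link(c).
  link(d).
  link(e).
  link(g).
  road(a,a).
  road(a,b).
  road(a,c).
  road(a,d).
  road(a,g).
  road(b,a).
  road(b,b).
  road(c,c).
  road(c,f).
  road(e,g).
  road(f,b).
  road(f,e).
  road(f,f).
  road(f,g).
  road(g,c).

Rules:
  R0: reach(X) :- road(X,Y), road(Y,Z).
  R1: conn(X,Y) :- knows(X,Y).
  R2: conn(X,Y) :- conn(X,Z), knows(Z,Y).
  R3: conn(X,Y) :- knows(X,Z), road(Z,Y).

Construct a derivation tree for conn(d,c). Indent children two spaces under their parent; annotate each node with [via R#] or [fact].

round 1: derive conn(b,f) via R1 from knows(b,f)
round 1: derive conn(c,b) via R1 from knows(c,b)
round 1: derive conn(c,e) via R1 from knows(c,e)
round 1: derive conn(c,f) via R1 from knows(c,f)
round 1: derive conn(d,f) via R1 from knows(d,f)
round 1: derive conn(f,f) via R1 from knows(f,f)
round 1: derive conn(g,c) via R1 from knows(g,c)
round 1: derive conn(g,e) via R1 from knows(g,e)
round 1: derive conn(b,b) via R3 from knows(b,f), road(f,b)
round 1: derive conn(b,e) via R3 from knows(b,f), road(f,e)
round 1: derive conn(b,g) via R3 from knows(b,f), road(f,g)
round 1: derive conn(c,a) via R3 from knows(c,b), road(b,a)
round 1: derive conn(c,g) via R3 from knows(c,e), road(e,g)
round 1: derive conn(d,b) via R3 from knows(d,f), road(f,b)
round 1: derive conn(d,e) via R3 from knows(d,f), road(f,e)
round 1: derive conn(d,g) via R3 from knows(d,f), road(f,g)
round 1: derive conn(f,b) via R3 from knows(f,f), road(f,b)
round 1: derive conn(f,e) via R3 from knows(f,f), road(f,e)
round 1: derive conn(f,g) via R3 from knows(f,f), road(f,g)
round 1: derive conn(g,f) via R3 from knows(g,c), road(c,f)
round 1: derive conn(g,g) via R3 from knows(g,e), road(e,g)
round 2: derive conn(b,c) via R2 from conn(b,g), knows(g,c)
round 2: derive conn(c,c) via R2 from conn(c,g), knows(g,c)
round 2: derive conn(d,c) via R2 from conn(d,g), knows(g,c)
round 2: derive conn(f,c) via R2 from conn(f,g), knows(g,c)
round 2: derive conn(g,b) via R2 from conn(g,c), knows(c,b)

conn(d,c)  [via R2]
  conn(d,g)  [via R3]
    knows(d,f)  [fact]
    road(f,g)  [fact]
  knows(g,c)  [fact]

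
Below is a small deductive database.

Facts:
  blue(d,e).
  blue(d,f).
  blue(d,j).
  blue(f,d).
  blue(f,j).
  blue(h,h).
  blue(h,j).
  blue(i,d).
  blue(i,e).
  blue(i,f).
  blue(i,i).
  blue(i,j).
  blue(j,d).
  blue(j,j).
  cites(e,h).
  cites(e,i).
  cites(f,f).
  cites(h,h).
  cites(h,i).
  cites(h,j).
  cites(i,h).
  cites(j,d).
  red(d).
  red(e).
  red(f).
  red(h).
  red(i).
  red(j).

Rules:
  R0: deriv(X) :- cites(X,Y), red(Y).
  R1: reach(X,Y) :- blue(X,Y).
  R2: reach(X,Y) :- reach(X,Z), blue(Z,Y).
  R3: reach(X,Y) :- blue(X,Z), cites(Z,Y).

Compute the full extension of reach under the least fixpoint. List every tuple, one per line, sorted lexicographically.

reach(d,d)
reach(d,e)
reach(d,f)
reach(d,h)
reach(d,i)
reach(d,j)
reach(f,d)
reach(f,e)
reach(f,f)
reach(f,j)
reach(h,d)
reach(h,e)
reach(h,f)
reach(h,h)
reach(h,i)
reach(h,j)
reach(i,d)
reach(i,e)
reach(i,f)
reach(i,h)
reach(i,i)
reach(i,j)
reach(j,d)
reach(j,e)
reach(j,f)
reach(j,j)

round 1: derive reach(d,e) via R1 from blue(d,e)
round 1: derive reach(d,f) via R1 from blue(d,f)
round 1: derive reach(d,j) via R1 from blue(d,j)
round 1: derive reach(f,d) via R1 from blue(f,d)
round 1: derive reach(f,j) via R1 from blue(f,j)
round 1: derive reach(h,h) via R1 from blue(h,h)
round 1: derive reach(h,j) via R1 from blue(h,j)
round 1: derive reach(i,d) via R1 from blue(i,d)
round 1: derive reach(i,e) via R1 from blue(i,e)
round 1: derive reach(i,f) via R1 from blue(i,f)
round 1: derive reach(i,i) via R1 from blue(i,i)
round 1: derive reach(i,j) via R1 from blue(i,j)
round 1: derive reach(j,d) via R1 from blue(j,d)
round 1: derive reach(j,j) via R1 from blue(j,j)
round 1: derive reach(d,d) via R3 from blue(d,j), cites(j,d)
round 1: derive reach(d,h) via R3 from blue(d,e), cites(e,h)
round 1: derive reach(d,i) via R3 from blue(d,e), cites(e,i)
round 1: derive reach(h,d) via R3 from blue(h,j), cites(j,d)
round 1: derive reach(h,i) via R3 from blue(h,h), cites(h,i)
round 1: derive reach(i,h) via R3 from blue(i,e), cites(e,h)
round 2: derive reach(f,e) via R2 from reach(f,d), blue(d,e)
round 2: derive reach(f,f) via R2 from reach(f,d), blue(d,f)
round 2: derive reach(h,e) via R2 from reach(h,d), blue(d,e)
round 2: derive reach(h,f) via R2 from reach(h,d), blue(d,f)
round 2: derive reach(j,e) via R2 from reach(j,d), blue(d,e)
round 2: derive reach(j,f) via R2 from reach(j,d), blue(d,f)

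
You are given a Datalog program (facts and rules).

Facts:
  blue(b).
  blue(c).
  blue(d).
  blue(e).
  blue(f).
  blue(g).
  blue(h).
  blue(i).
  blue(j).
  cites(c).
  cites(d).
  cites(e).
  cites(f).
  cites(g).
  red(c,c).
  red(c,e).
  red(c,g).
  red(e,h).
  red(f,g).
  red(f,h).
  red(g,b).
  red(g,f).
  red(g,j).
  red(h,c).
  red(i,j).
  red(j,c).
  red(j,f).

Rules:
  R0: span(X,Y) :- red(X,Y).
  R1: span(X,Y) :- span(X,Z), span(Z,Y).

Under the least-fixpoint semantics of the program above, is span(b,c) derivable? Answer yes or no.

no

round 1: derive span(c,c) via R0 from red(c,c)
round 1: derive span(c,e) via R0 from red(c,e)
round 1: derive span(c,g) via R0 from red(c,g)
round 1: derive span(e,h) via R0 from red(e,h)
round 1: derive span(f,g) via R0 from red(f,g)
round 1: derive span(f,h) via R0 from red(f,h)
round 1: derive span(g,b) via R0 from red(g,b)
round 1: derive span(g,f) via R0 from red(g,f)
round 1: derive span(g,j) via R0 from red(g,j)
round 1: derive span(h,c) via R0 from red(h,c)
round 1: derive span(i,j) via R0 from red(i,j)
round 1: derive span(j,c) via R0 from red(j,c)
round 1: derive span(j,f) via R0 from red(j,f)
round 2: derive span(c,b) via R1 from span(c,g), span(g,b)
round 2: derive span(c,f) via R1 from span(c,g), span(g,f)
round 2: derive span(c,h) via R1 from span(c,e), span(e,h)
round 2: derive span(c,j) via R1 from span(c,g), span(g,j)
round 2: derive span(e,c) via R1 from span(e,h), span(h,c)
round 2: derive span(f,b) via R1 from span(f,g), span(g,b)
round 2: derive span(f,c) via R1 from span(f,h), span(h,c)
round 2: derive span(f,f) via R1 from span(f,g), span(g,f)
round 2: derive span(f,j) via R1 from span(f,g), span(g,j)
round 2: derive span(g,c) via R1 from span(g,j), span(j,c)
round 2: derive span(g,g) via R1 from span(g,f), span(f,g)
round 2: derive span(g,h) via R1 from span(g,f), span(f,h)
round 2: derive span(h,e) via R1 from span(h,c), span(c,e)
round 2: derive span(h,g) via R1 from span(h,c), span(c,g)
round 2: derive span(i,c) via R1 from span(i,j), span(j,c)
round 2: derive span(i,f) via R1 from span(i,j), span(j,f)
round 2: derive span(j,e) via R1 from span(j,c), span(c,e)
round 2: derive span(j,g) via R1 from span(j,c), span(c,g)
round 2: derive span(j,h) via R1 from span(j,f), span(f,h)
round 3: derive span(e,b) via R1 from span(e,c), span(c,b)
round 3: derive span(e,e) via R1 from span(e,c), span(c,e)
round 3: derive span(e,f) via R1 from span(e,c), span(c,f)
round 3: derive span(e,g) via R1 from span(e,c), span(c,g)
round 3: derive span(e,j) via R1 from span(e,c), span(c,j)
round 3: derive span(f,e) via R1 from span(f,c), span(c,e)
round 3: derive span(g,e) via R1 from span(g,c), span(c,e)
round 3: derive span(h,b) via R1 from span(h,c), span(c,b)
round 3: derive span(h,f) via R1 from span(h,c), span(c,f)
round 3: derive span(h,h) via R1 from span(h,c), span(c,h)
round 3: derive span(h,j) via R1 from span(h,c), span(c,j)
round 3: derive span(i,b) via R1 from span(i,c), span(c,b)
round 3: derive span(i,e) via R1 from span(i,c), span(c,e)
round 3: derive span(i,g) via R1 from span(i,c), span(c,g)
round 3: derive span(i,h) via R1 from span(i,c), span(c,h)
round 3: derive span(j,b) via R1 from span(j,c), span(c,b)
round 3: derive span(j,j) via R1 from span(j,c), span(c,j)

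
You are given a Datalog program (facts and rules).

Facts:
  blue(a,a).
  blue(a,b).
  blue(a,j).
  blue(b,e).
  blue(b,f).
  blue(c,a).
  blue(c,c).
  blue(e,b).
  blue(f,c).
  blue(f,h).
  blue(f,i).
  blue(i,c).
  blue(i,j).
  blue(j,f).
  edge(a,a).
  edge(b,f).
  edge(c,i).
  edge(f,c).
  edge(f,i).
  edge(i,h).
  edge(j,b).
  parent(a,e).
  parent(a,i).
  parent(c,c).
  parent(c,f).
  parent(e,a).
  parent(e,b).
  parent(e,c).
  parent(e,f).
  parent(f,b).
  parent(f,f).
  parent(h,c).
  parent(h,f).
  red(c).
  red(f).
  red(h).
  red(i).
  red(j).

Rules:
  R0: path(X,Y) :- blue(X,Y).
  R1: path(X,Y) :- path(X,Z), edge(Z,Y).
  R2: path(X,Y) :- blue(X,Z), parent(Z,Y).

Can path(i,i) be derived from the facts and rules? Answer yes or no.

yes

round 1: derive path(a,a) via R0 from blue(a,a)
round 1: derive path(a,b) via R0 from blue(a,b)
round 1: derive path(a,j) via R0 from blue(a,j)
round 1: derive path(b,e) via R0 from blue(b,e)
round 1: derive path(b,f) via R0 from blue(b,f)
round 1: derive path(c,a) via R0 from blue(c,a)
round 1: derive path(c,c) via R0 from blue(c,c)
round 1: derive path(e,b) via R0 from blue(e,b)
round 1: derive path(f,c) via R0 from blue(f,c)
round 1: derive path(f,h) via R0 from blue(f,h)
round 1: derive path(f,i) via R0 from blue(f,i)
round 1: derive path(i,c) via R0 from blue(i,c)
round 1: derive path(i,j) via R0 from blue(i,j)
round 1: derive path(j,f) via R0 from blue(j,f)
round 1: derive path(a,e) via R2 from blue(a,a), parent(a,e)
round 1: derive path(a,i) via R2 from blue(a,a), parent(a,i)
round 1: derive path(b,a) via R2 from blue(b,e), parent(e,a)
round 1: derive path(b,b) via R2 from blue(b,e), parent(e,b)
round 1: derive path(b,c) via R2 from blue(b,e), parent(e,c)
round 1: derive path(c,e) via R2 from blue(c,a), parent(a,e)
round 1: derive path(c,f) via R2 from blue(c,c), parent(c,f)
round 1: derive path(c,i) via R2 from blue(c,a), parent(a,i)
round 1: derive path(f,f) via R2 from blue(f,c), parent(c,f)
round 1: derive path(i,f) via R2 from blue(i,c), parent(c,f)
round 1: derive path(j,b) via R2 from blue(j,f), parent(f,b)
round 2: derive path(a,f) via R1 from path(a,b), edge(b,f)
round 2: derive path(a,h) via R1 from path(a,i), edge(i,h)
round 2: derive path(b,i) via R1 from path(b,c), edge(c,i)
round 2: derive path(c,h) via R1 from path(c,i), edge(i,h)
round 2: derive path(e,f) via R1 from path(e,b), edge(b,f)
round 2: derive path(i,b) via R1 from path(i,j), edge(j,b)
round 2: derive path(i,i) via R1 from path(i,c), edge(c,i)
round 2: derive path(j,c) via R1 from path(j,f), edge(f,c)
round 2: derive path(j,i) via R1 from path(j,f), edge(f,i)
round 3: derive path(a,c) via R1 from path(a,f), edge(f,c)
round 3: derive path(b,h) via R1 from path(b,i), edge(i,h)
round 3: derive path(e,c) via R1 from path(e,f), edge(f,c)
round 3: derive path(e,i) via R1 from path(e,f), edge(f,i)
round 3: derive path(i,h) via R1 from path(i,i), edge(i,h)
round 3: derive path(j,h) via R1 from path(j,i), edge(i,h)
round 4: derive path(e,h) via R1 from path(e,i), edge(i,h)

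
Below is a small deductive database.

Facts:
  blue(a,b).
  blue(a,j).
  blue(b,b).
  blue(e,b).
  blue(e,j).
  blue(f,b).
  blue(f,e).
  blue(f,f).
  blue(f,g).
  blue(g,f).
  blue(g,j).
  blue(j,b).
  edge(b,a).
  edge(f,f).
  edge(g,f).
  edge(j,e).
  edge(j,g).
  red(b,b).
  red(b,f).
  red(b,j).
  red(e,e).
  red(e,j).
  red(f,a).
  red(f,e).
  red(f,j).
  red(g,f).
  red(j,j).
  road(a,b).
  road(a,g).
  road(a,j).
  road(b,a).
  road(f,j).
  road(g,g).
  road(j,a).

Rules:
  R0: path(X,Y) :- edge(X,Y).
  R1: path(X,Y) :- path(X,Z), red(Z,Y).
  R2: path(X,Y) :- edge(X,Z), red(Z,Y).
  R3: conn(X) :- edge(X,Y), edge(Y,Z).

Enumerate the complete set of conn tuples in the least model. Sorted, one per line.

conn(f)
conn(g)
conn(j)

round 1: derive conn(f) via R3 from edge(f,f), edge(f,f)
round 1: derive conn(g) via R3 from edge(g,f), edge(f,f)
round 1: derive conn(j) via R3 from edge(j,g), edge(g,f)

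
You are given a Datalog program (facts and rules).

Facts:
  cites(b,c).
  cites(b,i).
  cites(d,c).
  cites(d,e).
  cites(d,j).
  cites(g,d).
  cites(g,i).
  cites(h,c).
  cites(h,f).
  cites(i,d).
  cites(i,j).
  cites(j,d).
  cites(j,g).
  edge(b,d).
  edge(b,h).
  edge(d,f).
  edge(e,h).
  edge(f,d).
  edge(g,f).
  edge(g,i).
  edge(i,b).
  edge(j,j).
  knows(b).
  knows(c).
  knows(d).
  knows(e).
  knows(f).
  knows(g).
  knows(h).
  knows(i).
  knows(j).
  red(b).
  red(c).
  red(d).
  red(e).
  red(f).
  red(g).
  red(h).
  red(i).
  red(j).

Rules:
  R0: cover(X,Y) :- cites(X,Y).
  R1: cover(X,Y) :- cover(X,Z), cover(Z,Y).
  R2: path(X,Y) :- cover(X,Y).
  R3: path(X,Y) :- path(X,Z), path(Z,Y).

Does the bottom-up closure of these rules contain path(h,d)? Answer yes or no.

round 1: derive cover(b,c) via R0 from cites(b,c)
round 1: derive cover(b,i) via R0 from cites(b,i)
round 1: derive cover(d,c) via R0 from cites(d,c)
round 1: derive cover(d,e) via R0 from cites(d,e)
round 1: derive cover(d,j) via R0 from cites(d,j)
round 1: derive cover(g,d) via R0 from cites(g,d)
round 1: derive cover(g,i) via R0 from cites(g,i)
round 1: derive cover(h,c) via R0 from cites(h,c)
round 1: derive cover(h,f) via R0 from cites(h,f)
round 1: derive cover(i,d) via R0 from cites(i,d)
round 1: derive cover(i,j) via R0 from cites(i,j)
round 1: derive cover(j,d) via R0 from cites(j,d)
round 1: derive cover(j,g) via R0 from cites(j,g)
round 2: derive cover(b,d) via R1 from cover(b,i), cover(i,d)
round 2: derive cover(b,j) via R1 from cover(b,i), cover(i,j)
round 2: derive cover(d,d) via R1 from cover(d,j), cover(j,d)
round 2: derive cover(d,g) via R1 from cover(d,j), cover(j,g)
round 2: derive cover(g,c) via R1 from cover(g,d), cover(d,c)
round 2: derive cover(g,e) via R1 from cover(g,d), cover(d,e)
round 2: derive cover(g,j) via R1 from cover(g,d), cover(d,j)
round 2: derive cover(i,c) via R1 from cover(i,d), cover(d,c)
round 2: derive cover(i,e) via R1 from cover(i,d), cover(d,e)
round 2: derive cover(i,g) via R1 from cover(i,j), cover(j,g)
round 2: derive cover(j,c) via R1 from cover(j,d), cover(d,c)
round 2: derive cover(j,e) via R1 from cover(j,d), cover(d,e)
round 2: derive cover(j,i) via R1 from cover(j,g), cover(g,i)
round 2: derive cover(j,j) via R1 from cover(j,d), cover(d,j)
round 2: derive path(b,c) via R2 from cover(b,c)
round 2: derive path(b,i) via R2 from cover(b,i)
round 2: derive path(d,c) via R2 from cover(d,c)
round 2: derive path(d,e) via R2 from cover(d,e)
round 2: derive path(d,j) via R2 from cover(d,j)
round 2: derive path(g,d) via R2 from cover(g,d)
round 2: derive path(g,i) via R2 from cover(g,i)
round 2: derive path(h,c) via R2 from cover(h,c)
round 2: derive path(h,f) via R2 from cover(h,f)
round 2: derive path(i,d) via R2 from cover(i,d)
round 2: derive path(i,j) via R2 from cover(i,j)
round 2: derive path(j,d) via R2 from cover(j,d)
round 2: derive path(j,g) via R2 from cover(j,g)
round 3: derive cover(b,e) via R1 from cover(b,d), cover(d,e)
round 3: derive cover(b,g) via R1 from cover(b,d), cover(d,g)
round 3: derive cover(d,i) via R1 from cover(d,g), cover(g,i)
round 3: derive cover(g,g) via R1 from cover(g,d), cover(d,g)
round 3: derive cover(i,i) via R1 from cover(i,g), cover(g,i)
round 3: derive path(b,d) via R2 from cover(b,d)
round 3: derive path(b,j) via R2 from cover(b,j)
round 3: derive path(d,d) via R2 from cover(d,d)
round 3: derive path(d,g) via R2 from cover(d,g)
round 3: derive path(g,c) via R2 from cover(g,c)
round 3: derive path(g,e) via R2 from cover(g,e)
round 3: derive path(g,j) via R2 from cover(g,j)
round 3: derive path(i,c) via R2 from cover(i,c)
round 3: derive path(i,e) via R2 from cover(i,e)
round 3: derive path(i,g) via R2 from cover(i,g)
round 3: derive path(j,c) via R2 from cover(j,c)
round 3: derive path(j,e) via R2 from cover(j,e)
round 3: derive path(j,i) via R2 from cover(j,i)
round 3: derive path(j,j) via R2 from cover(j,j)
round 4: derive path(b,e) via R2 from cover(b,e)
round 4: derive path(b,g) via R2 from cover(b,g)
round 4: derive path(d,i) via R2 from cover(d,i)
round 4: derive path(g,g) via R2 from cover(g,g)
round 4: derive path(i,i) via R2 from cover(i,i)

no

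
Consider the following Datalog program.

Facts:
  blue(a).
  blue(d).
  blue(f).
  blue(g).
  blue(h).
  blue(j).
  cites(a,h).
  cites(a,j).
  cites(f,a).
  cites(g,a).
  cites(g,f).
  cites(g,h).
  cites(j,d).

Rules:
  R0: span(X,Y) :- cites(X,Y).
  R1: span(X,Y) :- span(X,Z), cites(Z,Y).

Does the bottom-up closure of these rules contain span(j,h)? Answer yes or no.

round 1: derive span(a,h) via R0 from cites(a,h)
round 1: derive span(a,j) via R0 from cites(a,j)
round 1: derive span(f,a) via R0 from cites(f,a)
round 1: derive span(g,a) via R0 from cites(g,a)
round 1: derive span(g,f) via R0 from cites(g,f)
round 1: derive span(g,h) via R0 from cites(g,h)
round 1: derive span(j,d) via R0 from cites(j,d)
round 2: derive span(a,d) via R1 from span(a,j), cites(j,d)
round 2: derive span(f,h) via R1 from span(f,a), cites(a,h)
round 2: derive span(f,j) via R1 from span(f,a), cites(a,j)
round 2: derive span(g,j) via R1 from span(g,a), cites(a,j)
round 3: derive span(f,d) via R1 from span(f,j), cites(j,d)
round 3: derive span(g,d) via R1 from span(g,j), cites(j,d)

no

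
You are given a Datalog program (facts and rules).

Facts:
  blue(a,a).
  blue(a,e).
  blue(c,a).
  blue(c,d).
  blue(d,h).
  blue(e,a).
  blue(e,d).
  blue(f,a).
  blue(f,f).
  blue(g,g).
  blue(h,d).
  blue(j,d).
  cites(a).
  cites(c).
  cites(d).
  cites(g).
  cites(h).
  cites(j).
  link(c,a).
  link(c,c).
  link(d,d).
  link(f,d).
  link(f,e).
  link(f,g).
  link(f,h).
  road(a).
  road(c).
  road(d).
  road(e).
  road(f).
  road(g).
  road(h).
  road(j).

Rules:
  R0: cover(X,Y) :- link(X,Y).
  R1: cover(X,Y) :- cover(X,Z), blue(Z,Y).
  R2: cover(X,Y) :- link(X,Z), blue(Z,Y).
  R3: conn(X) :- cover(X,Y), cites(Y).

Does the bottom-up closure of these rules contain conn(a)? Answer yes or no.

round 1: derive cover(c,a) via R0 from link(c,a)
round 1: derive cover(c,c) via R0 from link(c,c)
round 1: derive cover(d,d) via R0 from link(d,d)
round 1: derive cover(f,d) via R0 from link(f,d)
round 1: derive cover(f,e) via R0 from link(f,e)
round 1: derive cover(f,g) via R0 from link(f,g)
round 1: derive cover(f,h) via R0 from link(f,h)
round 1: derive cover(c,d) via R2 from link(c,c), blue(c,d)
round 1: derive cover(c,e) via R2 from link(c,a), blue(a,e)
round 1: derive cover(d,h) via R2 from link(d,d), blue(d,h)
round 1: derive cover(f,a) via R2 from link(f,e), blue(e,a)
round 2: derive cover(c,h) via R1 from cover(c,d), blue(d,h)
round 2: derive conn(c) via R3 from cover(c,a), cites(a)
round 2: derive conn(d) via R3 from cover(d,d), cites(d)
round 2: derive conn(f) via R3 from cover(f,a), cites(a)

no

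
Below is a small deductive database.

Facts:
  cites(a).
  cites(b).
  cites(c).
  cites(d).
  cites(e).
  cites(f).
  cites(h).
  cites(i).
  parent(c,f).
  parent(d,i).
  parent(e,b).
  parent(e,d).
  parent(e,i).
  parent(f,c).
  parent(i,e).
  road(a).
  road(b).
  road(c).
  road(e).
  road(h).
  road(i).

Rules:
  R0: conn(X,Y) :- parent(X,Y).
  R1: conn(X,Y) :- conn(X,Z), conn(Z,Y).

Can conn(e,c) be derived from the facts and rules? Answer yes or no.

no

round 1: derive conn(c,f) via R0 from parent(c,f)
round 1: derive conn(d,i) via R0 from parent(d,i)
round 1: derive conn(e,b) via R0 from parent(e,b)
round 1: derive conn(e,d) via R0 from parent(e,d)
round 1: derive conn(e,i) via R0 from parent(e,i)
round 1: derive conn(f,c) via R0 from parent(f,c)
round 1: derive conn(i,e) via R0 from parent(i,e)
round 2: derive conn(c,c) via R1 from conn(c,f), conn(f,c)
round 2: derive conn(d,e) via R1 from conn(d,i), conn(i,e)
round 2: derive conn(e,e) via R1 from conn(e,i), conn(i,e)
round 2: derive conn(f,f) via R1 from conn(f,c), conn(c,f)
round 2: derive conn(i,b) via R1 from conn(i,e), conn(e,b)
round 2: derive conn(i,d) via R1 from conn(i,e), conn(e,d)
round 2: derive conn(i,i) via R1 from conn(i,e), conn(e,i)
round 3: derive conn(d,b) via R1 from conn(d,e), conn(e,b)
round 3: derive conn(d,d) via R1 from conn(d,e), conn(e,d)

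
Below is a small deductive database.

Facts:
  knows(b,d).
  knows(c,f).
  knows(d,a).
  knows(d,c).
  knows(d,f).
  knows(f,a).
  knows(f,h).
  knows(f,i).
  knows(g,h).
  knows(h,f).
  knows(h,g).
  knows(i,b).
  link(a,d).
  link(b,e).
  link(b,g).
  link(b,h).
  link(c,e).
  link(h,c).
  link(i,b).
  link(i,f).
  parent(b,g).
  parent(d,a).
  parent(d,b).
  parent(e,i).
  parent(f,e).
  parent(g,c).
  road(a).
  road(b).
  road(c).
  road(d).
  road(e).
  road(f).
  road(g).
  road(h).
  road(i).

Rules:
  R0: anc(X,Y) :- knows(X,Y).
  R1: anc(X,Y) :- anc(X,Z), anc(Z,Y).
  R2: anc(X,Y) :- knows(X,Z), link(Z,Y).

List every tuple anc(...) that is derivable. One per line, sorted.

round 1: derive anc(b,d) via R0 from knows(b,d)
round 1: derive anc(c,f) via R0 from knows(c,f)
round 1: derive anc(d,a) via R0 from knows(d,a)
round 1: derive anc(d,c) via R0 from knows(d,c)
round 1: derive anc(d,f) via R0 from knows(d,f)
round 1: derive anc(f,a) via R0 from knows(f,a)
round 1: derive anc(f,h) via R0 from knows(f,h)
round 1: derive anc(f,i) via R0 from knows(f,i)
round 1: derive anc(g,h) via R0 from knows(g,h)
round 1: derive anc(h,f) via R0 from knows(h,f)
round 1: derive anc(h,g) via R0 from knows(h,g)
round 1: derive anc(i,b) via R0 from knows(i,b)
round 1: derive anc(d,d) via R2 from knows(d,a), link(a,d)
round 1: derive anc(d,e) via R2 from knows(d,c), link(c,e)
round 1: derive anc(f,b) via R2 from knows(f,i), link(i,b)
round 1: derive anc(f,c) via R2 from knows(f,h), link(h,c)
round 1: derive anc(f,d) via R2 from knows(f,a), link(a,d)
round 1: derive anc(f,f) via R2 from knows(f,i), link(i,f)
round 1: derive anc(g,c) via R2 from knows(g,h), link(h,c)
round 1: derive anc(i,e) via R2 from knows(i,b), link(b,e)
round 1: derive anc(i,g) via R2 from knows(i,b), link(b,g)
round 1: derive anc(i,h) via R2 from knows(i,b), link(b,h)
round 2: derive anc(b,a) via R1 from anc(b,d), anc(d,a)
round 2: derive anc(b,c) via R1 from anc(b,d), anc(d,c)
round 2: derive anc(b,e) via R1 from anc(b,d), anc(d,e)
round 2: derive anc(b,f) via R1 from anc(b,d), anc(d,f)
round 2: derive anc(c,a) via R1 from anc(c,f), anc(f,a)
round 2: derive anc(c,b) via R1 from anc(c,f), anc(f,b)
round 2: derive anc(c,c) via R1 from anc(c,f), anc(f,c)
round 2: derive anc(c,d) via R1 from anc(c,f), anc(f,d)
round 2: derive anc(c,h) via R1 from anc(c,f), anc(f,h)
round 2: derive anc(c,i) via R1 from anc(c,f), anc(f,i)
round 2: derive anc(d,b) via R1 from anc(d,f), anc(f,b)
round 2: derive anc(d,h) via R1 from anc(d,f), anc(f,h)
round 2: derive anc(d,i) via R1 from anc(d,f), anc(f,i)
round 2: derive anc(f,e) via R1 from anc(f,d), anc(d,e)
round 2: derive anc(f,g) via R1 from anc(f,h), anc(h,g)
round 2: derive anc(g,f) via R1 from anc(g,c), anc(c,f)
round 2: derive anc(g,g) via R1 from anc(g,h), anc(h,g)
round 2: derive anc(h,a) via R1 from anc(h,f), anc(f,a)
round 2: derive anc(h,b) via R1 from anc(h,f), anc(f,b)
round 2: derive anc(h,c) via R1 from anc(h,f), anc(f,c)
round 2: derive anc(h,d) via R1 from anc(h,f), anc(f,d)
round 2: derive anc(h,h) via R1 from anc(h,f), anc(f,h)
round 2: derive anc(h,i) via R1 from anc(h,f), anc(f,i)
round 2: derive anc(i,c) via R1 from anc(i,g), anc(g,c)
round 2: derive anc(i,d) via R1 from anc(i,b), anc(b,d)
round 2: derive anc(i,f) via R1 from anc(i,h), anc(h,f)
round 3: derive anc(b,b) via R1 from anc(b,c), anc(c,b)
round 3: derive anc(b,g) via R1 from anc(b,f), anc(f,g)
round 3: derive anc(b,h) via R1 from anc(b,c), anc(c,h)
round 3: derive anc(b,i) via R1 from anc(b,c), anc(c,i)
round 3: derive anc(c,e) via R1 from anc(c,b), anc(b,e)
round 3: derive anc(c,g) via R1 from anc(c,f), anc(f,g)
round 3: derive anc(d,g) via R1 from anc(d,f), anc(f,g)
round 3: derive anc(g,a) via R1 from anc(g,c), anc(c,a)
round 3: derive anc(g,b) via R1 from anc(g,c), anc(c,b)
round 3: derive anc(g,d) via R1 from anc(g,c), anc(c,d)
round 3: derive anc(g,e) via R1 from anc(g,f), anc(f,e)
round 3: derive anc(g,i) via R1 from anc(g,c), anc(c,i)
round 3: derive anc(h,e) via R1 from anc(h,b), anc(b,e)
round 3: derive anc(i,a) via R1 from anc(i,b), anc(b,a)
round 3: derive anc(i,i) via R1 from anc(i,c), anc(c,i)

anc(b,a)
anc(b,b)
anc(b,c)
anc(b,d)
anc(b,e)
anc(b,f)
anc(b,g)
anc(b,h)
anc(b,i)
anc(c,a)
anc(c,b)
anc(c,c)
anc(c,d)
anc(c,e)
anc(c,f)
anc(c,g)
anc(c,h)
anc(c,i)
anc(d,a)
anc(d,b)
anc(d,c)
anc(d,d)
anc(d,e)
anc(d,f)
anc(d,g)
anc(d,h)
anc(d,i)
anc(f,a)
anc(f,b)
anc(f,c)
anc(f,d)
anc(f,e)
anc(f,f)
anc(f,g)
anc(f,h)
anc(f,i)
anc(g,a)
anc(g,b)
anc(g,c)
anc(g,d)
anc(g,e)
anc(g,f)
anc(g,g)
anc(g,h)
anc(g,i)
anc(h,a)
anc(h,b)
anc(h,c)
anc(h,d)
anc(h,e)
anc(h,f)
anc(h,g)
anc(h,h)
anc(h,i)
anc(i,a)
anc(i,b)
anc(i,c)
anc(i,d)
anc(i,e)
anc(i,f)
anc(i,g)
anc(i,h)
anc(i,i)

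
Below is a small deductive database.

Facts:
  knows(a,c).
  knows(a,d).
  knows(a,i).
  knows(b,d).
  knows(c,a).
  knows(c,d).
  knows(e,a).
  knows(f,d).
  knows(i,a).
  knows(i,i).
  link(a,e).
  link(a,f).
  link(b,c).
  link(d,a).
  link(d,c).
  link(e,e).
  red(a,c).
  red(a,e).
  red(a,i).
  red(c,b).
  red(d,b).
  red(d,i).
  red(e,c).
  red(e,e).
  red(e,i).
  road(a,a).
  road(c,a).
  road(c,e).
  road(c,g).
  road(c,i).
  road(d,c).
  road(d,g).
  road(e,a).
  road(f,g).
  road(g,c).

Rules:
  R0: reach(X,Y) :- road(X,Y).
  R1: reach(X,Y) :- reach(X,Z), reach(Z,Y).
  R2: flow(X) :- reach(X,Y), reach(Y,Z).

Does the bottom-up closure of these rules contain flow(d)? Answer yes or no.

yes

round 1: derive reach(a,a) via R0 from road(a,a)
round 1: derive reach(c,a) via R0 from road(c,a)
round 1: derive reach(c,e) via R0 from road(c,e)
round 1: derive reach(c,g) via R0 from road(c,g)
round 1: derive reach(c,i) via R0 from road(c,i)
round 1: derive reach(d,c) via R0 from road(d,c)
round 1: derive reach(d,g) via R0 from road(d,g)
round 1: derive reach(e,a) via R0 from road(e,a)
round 1: derive reach(f,g) via R0 from road(f,g)
round 1: derive reach(g,c) via R0 from road(g,c)
round 2: derive reach(c,c) via R1 from reach(c,g), reach(g,c)
round 2: derive reach(d,a) via R1 from reach(d,c), reach(c,a)
round 2: derive reach(d,e) via R1 from reach(d,c), reach(c,e)
round 2: derive reach(d,i) via R1 from reach(d,c), reach(c,i)
round 2: derive reach(f,c) via R1 from reach(f,g), reach(g,c)
round 2: derive reach(g,a) via R1 from reach(g,c), reach(c,a)
round 2: derive reach(g,e) via R1 from reach(g,c), reach(c,e)
round 2: derive reach(g,g) via R1 from reach(g,c), reach(c,g)
round 2: derive reach(g,i) via R1 from reach(g,c), reach(c,i)
round 2: derive flow(a) via R2 from reach(a,a), reach(a,a)
round 2: derive flow(c) via R2 from reach(c,a), reach(a,a)
round 2: derive flow(d) via R2 from reach(d,c), reach(c,a)
round 2: derive flow(e) via R2 from reach(e,a), reach(a,a)
round 2: derive flow(f) via R2 from reach(f,g), reach(g,c)
round 2: derive flow(g) via R2 from reach(g,c), reach(c,a)
round 3: derive reach(f,a) via R1 from reach(f,c), reach(c,a)
round 3: derive reach(f,e) via R1 from reach(f,c), reach(c,e)
round 3: derive reach(f,i) via R1 from reach(f,c), reach(c,i)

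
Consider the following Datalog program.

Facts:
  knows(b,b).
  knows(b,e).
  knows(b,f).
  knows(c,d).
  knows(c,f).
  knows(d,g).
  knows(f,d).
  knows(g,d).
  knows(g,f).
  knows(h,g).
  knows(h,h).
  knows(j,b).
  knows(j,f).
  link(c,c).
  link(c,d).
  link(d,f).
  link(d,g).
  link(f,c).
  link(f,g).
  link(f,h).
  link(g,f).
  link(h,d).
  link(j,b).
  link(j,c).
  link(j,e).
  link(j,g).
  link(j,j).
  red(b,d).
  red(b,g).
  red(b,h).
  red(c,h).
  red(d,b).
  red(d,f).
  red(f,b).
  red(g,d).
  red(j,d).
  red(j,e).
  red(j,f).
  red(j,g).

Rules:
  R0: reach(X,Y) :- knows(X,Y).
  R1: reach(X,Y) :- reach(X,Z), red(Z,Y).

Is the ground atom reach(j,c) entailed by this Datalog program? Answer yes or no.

round 1: derive reach(b,b) via R0 from knows(b,b)
round 1: derive reach(b,e) via R0 from knows(b,e)
round 1: derive reach(b,f) via R0 from knows(b,f)
round 1: derive reach(c,d) via R0 from knows(c,d)
round 1: derive reach(c,f) via R0 from knows(c,f)
round 1: derive reach(d,g) via R0 from knows(d,g)
round 1: derive reach(f,d) via R0 from knows(f,d)
round 1: derive reach(g,d) via R0 from knows(g,d)
round 1: derive reach(g,f) via R0 from knows(g,f)
round 1: derive reach(h,g) via R0 from knows(h,g)
round 1: derive reach(h,h) via R0 from knows(h,h)
round 1: derive reach(j,b) via R0 from knows(j,b)
round 1: derive reach(j,f) via R0 from knows(j,f)
round 2: derive reach(b,d) via R1 from reach(b,b), red(b,d)
round 2: derive reach(b,g) via R1 from reach(b,b), red(b,g)
round 2: derive reach(b,h) via R1 from reach(b,b), red(b,h)
round 2: derive reach(c,b) via R1 from reach(c,d), red(d,b)
round 2: derive reach(d,d) via R1 from reach(d,g), red(g,d)
round 2: derive reach(f,b) via R1 from reach(f,d), red(d,b)
round 2: derive reach(f,f) via R1 from reach(f,d), red(d,f)
round 2: derive reach(g,b) via R1 from reach(g,d), red(d,b)
round 2: derive reach(h,d) via R1 from reach(h,g), red(g,d)
round 2: derive reach(j,d) via R1 from reach(j,b), red(b,d)
round 2: derive reach(j,g) via R1 from reach(j,b), red(b,g)
round 2: derive reach(j,h) via R1 from reach(j,b), red(b,h)
round 3: derive reach(c,g) via R1 from reach(c,b), red(b,g)
round 3: derive reach(c,h) via R1 from reach(c,b), red(b,h)
round 3: derive reach(d,b) via R1 from reach(d,d), red(d,b)
round 3: derive reach(d,f) via R1 from reach(d,d), red(d,f)
round 3: derive reach(f,g) via R1 from reach(f,b), red(b,g)
round 3: derive reach(f,h) via R1 from reach(f,b), red(b,h)
round 3: derive reach(g,g) via R1 from reach(g,b), red(b,g)
round 3: derive reach(g,h) via R1 from reach(g,b), red(b,h)
round 3: derive reach(h,b) via R1 from reach(h,d), red(d,b)
round 3: derive reach(h,f) via R1 from reach(h,d), red(d,f)
round 4: derive reach(d,h) via R1 from reach(d,b), red(b,h)

no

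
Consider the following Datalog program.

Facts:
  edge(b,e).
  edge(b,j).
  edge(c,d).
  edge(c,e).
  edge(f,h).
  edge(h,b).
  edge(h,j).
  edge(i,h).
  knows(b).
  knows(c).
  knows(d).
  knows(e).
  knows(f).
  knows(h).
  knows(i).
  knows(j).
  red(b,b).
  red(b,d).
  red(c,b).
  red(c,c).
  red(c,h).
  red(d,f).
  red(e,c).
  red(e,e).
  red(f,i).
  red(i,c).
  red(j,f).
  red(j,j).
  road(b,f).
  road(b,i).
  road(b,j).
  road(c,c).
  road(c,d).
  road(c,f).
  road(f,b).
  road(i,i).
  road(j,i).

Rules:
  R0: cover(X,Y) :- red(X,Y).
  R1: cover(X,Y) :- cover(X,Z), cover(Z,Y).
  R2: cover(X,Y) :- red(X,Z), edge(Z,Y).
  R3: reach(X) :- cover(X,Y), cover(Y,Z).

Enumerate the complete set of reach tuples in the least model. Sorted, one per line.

round 1: derive cover(b,b) via R0 from red(b,b)
round 1: derive cover(b,d) via R0 from red(b,d)
round 1: derive cover(c,b) via R0 from red(c,b)
round 1: derive cover(c,c) via R0 from red(c,c)
round 1: derive cover(c,h) via R0 from red(c,h)
round 1: derive cover(d,f) via R0 from red(d,f)
round 1: derive cover(e,c) via R0 from red(e,c)
round 1: derive cover(e,e) via R0 from red(e,e)
round 1: derive cover(f,i) via R0 from red(f,i)
round 1: derive cover(i,c) via R0 from red(i,c)
round 1: derive cover(j,f) via R0 from red(j,f)
round 1: derive cover(j,j) via R0 from red(j,j)
round 1: derive cover(b,e) via R2 from red(b,b), edge(b,e)
round 1: derive cover(b,j) via R2 from red(b,b), edge(b,j)
round 1: derive cover(c,d) via R2 from red(c,c), edge(c,d)
round 1: derive cover(c,e) via R2 from red(c,b), edge(b,e)
round 1: derive cover(c,j) via R2 from red(c,b), edge(b,j)
round 1: derive cover(d,h) via R2 from red(d,f), edge(f,h)
round 1: derive cover(e,d) via R2 from red(e,c), edge(c,d)
round 1: derive cover(f,h) via R2 from red(f,i), edge(i,h)
round 1: derive cover(i,d) via R2 from red(i,c), edge(c,d)
round 1: derive cover(i,e) via R2 from red(i,c), edge(c,e)
round 1: derive cover(j,h) via R2 from red(j,f), edge(f,h)
round 2: derive cover(b,c) via R1 from cover(b,e), cover(e,c)
round 2: derive cover(b,f) via R1 from cover(b,d), cover(d,f)
round 2: derive cover(b,h) via R1 from cover(b,d), cover(d,h)
round 2: derive cover(c,f) via R1 from cover(c,d), cover(d,f)
round 2: derive cover(d,i) via R1 from cover(d,f), cover(f,i)
round 2: derive cover(e,b) via R1 from cover(e,c), cover(c,b)
round 2: derive cover(e,f) via R1 from cover(e,d), cover(d,f)
round 2: derive cover(e,h) via R1 from cover(e,c), cover(c,h)
round 2: derive cover(e,j) via R1 from cover(e,c), cover(c,j)
round 2: derive cover(f,c) via R1 from cover(f,i), cover(i,c)
round 2: derive cover(f,d) via R1 from cover(f,i), cover(i,d)
round 2: derive cover(f,e) via R1 from cover(f,i), cover(i,e)
round 2: derive cover(i,b) via R1 from cover(i,c), cover(c,b)
round 2: derive cover(i,f) via R1 from cover(i,d), cover(d,f)
round 2: derive cover(i,h) via R1 from cover(i,c), cover(c,h)
round 2: derive cover(i,j) via R1 from cover(i,c), cover(c,j)
round 2: derive cover(j,i) via R1 from cover(j,f), cover(f,i)
round 2: derive reach(b) via R3 from cover(b,b), cover(b,b)
round 2: derive reach(c) via R3 from cover(c,b), cover(b,b)
round 2: derive reach(d) via R3 from cover(d,f), cover(f,h)
round 2: derive reach(e) via R3 from cover(e,c), cover(c,b)
round 2: derive reach(f) via R3 from cover(f,i), cover(i,c)
round 2: derive reach(i) via R3 from cover(i,c), cover(c,b)
round 2: derive reach(j) via R3 from cover(j,f), cover(f,h)
round 3: derive cover(b,i) via R1 from cover(b,d), cover(d,i)
round 3: derive cover(c,i) via R1 from cover(c,d), cover(d,i)
round 3: derive cover(d,b) via R1 from cover(d,i), cover(i,b)
round 3: derive cover(d,c) via R1 from cover(d,f), cover(f,c)
round 3: derive cover(d,d) via R1 from cover(d,f), cover(f,d)
round 3: derive cover(d,e) via R1 from cover(d,f), cover(f,e)
round 3: derive cover(d,j) via R1 from cover(d,i), cover(i,j)
round 3: derive cover(e,i) via R1 from cover(e,d), cover(d,i)
round 3: derive cover(f,b) via R1 from cover(f,c), cover(c,b)
round 3: derive cover(f,f) via R1 from cover(f,c), cover(c,f)
round 3: derive cover(f,j) via R1 from cover(f,c), cover(c,j)
round 3: derive cover(i,i) via R1 from cover(i,d), cover(d,i)
round 3: derive cover(j,b) via R1 from cover(j,i), cover(i,b)
round 3: derive cover(j,c) via R1 from cover(j,f), cover(f,c)
round 3: derive cover(j,d) via R1 from cover(j,f), cover(f,d)
round 3: derive cover(j,e) via R1 from cover(j,f), cover(f,e)

reach(b)
reach(c)
reach(d)
reach(e)
reach(f)
reach(i)
reach(j)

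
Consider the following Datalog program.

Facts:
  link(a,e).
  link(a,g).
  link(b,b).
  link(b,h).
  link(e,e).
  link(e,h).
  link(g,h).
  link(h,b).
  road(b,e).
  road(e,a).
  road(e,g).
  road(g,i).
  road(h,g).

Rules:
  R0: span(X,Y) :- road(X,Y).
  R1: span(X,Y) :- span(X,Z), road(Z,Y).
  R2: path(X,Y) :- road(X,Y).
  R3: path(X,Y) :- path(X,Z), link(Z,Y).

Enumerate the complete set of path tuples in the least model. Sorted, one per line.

path(b,b)
path(b,e)
path(b,h)
path(e,a)
path(e,b)
path(e,e)
path(e,g)
path(e,h)
path(g,i)
path(h,b)
path(h,g)
path(h,h)

round 1: derive path(b,e) via R2 from road(b,e)
round 1: derive path(e,a) via R2 from road(e,a)
round 1: derive path(e,g) via R2 from road(e,g)
round 1: derive path(g,i) via R2 from road(g,i)
round 1: derive path(h,g) via R2 from road(h,g)
round 2: derive path(b,h) via R3 from path(b,e), link(e,h)
round 2: derive path(e,e) via R3 from path(e,a), link(a,e)
round 2: derive path(e,h) via R3 from path(e,g), link(g,h)
round 2: derive path(h,h) via R3 from path(h,g), link(g,h)
round 3: derive path(b,b) via R3 from path(b,h), link(h,b)
round 3: derive path(e,b) via R3 from path(e,h), link(h,b)
round 3: derive path(h,b) via R3 from path(h,h), link(h,b)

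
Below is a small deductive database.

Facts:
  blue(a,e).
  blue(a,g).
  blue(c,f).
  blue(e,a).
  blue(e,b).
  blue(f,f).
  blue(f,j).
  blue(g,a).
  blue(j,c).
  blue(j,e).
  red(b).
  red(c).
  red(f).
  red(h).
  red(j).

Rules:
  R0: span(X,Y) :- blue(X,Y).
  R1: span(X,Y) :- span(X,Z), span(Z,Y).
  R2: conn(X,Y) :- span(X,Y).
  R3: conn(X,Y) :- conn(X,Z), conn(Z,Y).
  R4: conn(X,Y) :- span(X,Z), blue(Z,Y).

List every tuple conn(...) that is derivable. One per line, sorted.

round 1: derive span(a,e) via R0 from blue(a,e)
round 1: derive span(a,g) via R0 from blue(a,g)
round 1: derive span(c,f) via R0 from blue(c,f)
round 1: derive span(e,a) via R0 from blue(e,a)
round 1: derive span(e,b) via R0 from blue(e,b)
round 1: derive span(f,f) via R0 from blue(f,f)
round 1: derive span(f,j) via R0 from blue(f,j)
round 1: derive span(g,a) via R0 from blue(g,a)
round 1: derive span(j,c) via R0 from blue(j,c)
round 1: derive span(j,e) via R0 from blue(j,e)
round 2: derive span(a,a) via R1 from span(a,e), span(e,a)
round 2: derive span(a,b) via R1 from span(a,e), span(e,b)
round 2: derive span(c,j) via R1 from span(c,f), span(f,j)
round 2: derive span(e,e) via R1 from span(e,a), span(a,e)
round 2: derive span(e,g) via R1 from span(e,a), span(a,g)
round 2: derive span(f,c) via R1 from span(f,j), span(j,c)
round 2: derive span(f,e) via R1 from span(f,j), span(j,e)
round 2: derive span(g,e) via R1 from span(g,a), span(a,e)
round 2: derive span(g,g) via R1 from span(g,a), span(a,g)
round 2: derive span(j,a) via R1 from span(j,e), span(e,a)
round 2: derive span(j,b) via R1 from span(j,e), span(e,b)
round 2: derive span(j,f) via R1 from span(j,c), span(c,f)
round 2: derive conn(a,e) via R2 from span(a,e)
round 2: derive conn(a,g) via R2 from span(a,g)
round 2: derive conn(c,f) via R2 from span(c,f)
round 2: derive conn(e,a) via R2 from span(e,a)
round 2: derive conn(e,b) via R2 from span(e,b)
round 2: derive conn(f,f) via R2 from span(f,f)
round 2: derive conn(f,j) via R2 from span(f,j)
round 2: derive conn(g,a) via R2 from span(g,a)
round 2: derive conn(j,c) via R2 from span(j,c)
round 2: derive conn(j,e) via R2 from span(j,e)
round 2: derive conn(a,a) via R4 from span(a,e), blue(e,a)
round 2: derive conn(a,b) via R4 from span(a,e), blue(e,b)
round 2: derive conn(c,j) via R4 from span(c,f), blue(f,j)
round 2: derive conn(e,e) via R4 from span(e,a), blue(a,e)
round 2: derive conn(e,g) via R4 from span(e,a), blue(a,g)
round 2: derive conn(f,c) via R4 from span(f,j), blue(j,c)
round 2: derive conn(f,e) via R4 from span(f,j), blue(j,e)
round 2: derive conn(g,e) via R4 from span(g,a), blue(a,e)
round 2: derive conn(g,g) via R4 from span(g,a), blue(a,g)
round 2: derive conn(j,a) via R4 from span(j,e), blue(e,a)
round 2: derive conn(j,b) via R4 from span(j,e), blue(e,b)
round 2: derive conn(j,f) via R4 from span(j,c), blue(c,f)
round 3: derive span(c,a) via R1 from span(c,j), span(j,a)
round 3: derive span(c,b) via R1 from span(c,j), span(j,b)
round 3: derive span(c,c) via R1 from span(c,f), span(f,c)
round 3: derive span(c,e) via R1 from span(c,f), span(f,e)
round 3: derive span(f,a) via R1 from span(f,e), span(e,a)
round 3: derive span(f,b) via R1 from span(f,e), span(e,b)
round 3: derive span(f,g) via R1 from span(f,e), span(e,g)
round 3: derive span(g,b) via R1 from span(g,a), span(a,b)
round 3: derive span(j,g) via R1 from span(j,a), span(a,g)
round 3: derive span(j,j) via R1 from span(j,c), span(c,j)
round 3: derive conn(c,a) via R3 from conn(c,j), conn(j,a)
round 3: derive conn(c,b) via R3 from conn(c,j), conn(j,b)
round 3: derive conn(c,c) via R3 from conn(c,f), conn(f,c)
round 3: derive conn(c,e) via R3 from conn(c,f), conn(f,e)
round 3: derive conn(f,a) via R3 from conn(f,e), conn(e,a)
round 3: derive conn(f,b) via R3 from conn(f,e), conn(e,b)
round 3: derive conn(f,g) via R3 from conn(f,e), conn(e,g)
round 3: derive conn(g,b) via R3 from conn(g,a), conn(a,b)
round 3: derive conn(j,g) via R3 from conn(j,a), conn(a,g)
round 3: derive conn(j,j) via R3 from conn(j,c), conn(c,j)
round 4: derive span(c,g) via R1 from span(c,a), span(a,g)
round 4: derive conn(c,g) via R3 from conn(c,a), conn(a,g)

conn(a,a)
conn(a,b)
conn(a,e)
conn(a,g)
conn(c,a)
conn(c,b)
conn(c,c)
conn(c,e)
conn(c,f)
conn(c,g)
conn(c,j)
conn(e,a)
conn(e,b)
conn(e,e)
conn(e,g)
conn(f,a)
conn(f,b)
conn(f,c)
conn(f,e)
conn(f,f)
conn(f,g)
conn(f,j)
conn(g,a)
conn(g,b)
conn(g,e)
conn(g,g)
conn(j,a)
conn(j,b)
conn(j,c)
conn(j,e)
conn(j,f)
conn(j,g)
conn(j,j)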